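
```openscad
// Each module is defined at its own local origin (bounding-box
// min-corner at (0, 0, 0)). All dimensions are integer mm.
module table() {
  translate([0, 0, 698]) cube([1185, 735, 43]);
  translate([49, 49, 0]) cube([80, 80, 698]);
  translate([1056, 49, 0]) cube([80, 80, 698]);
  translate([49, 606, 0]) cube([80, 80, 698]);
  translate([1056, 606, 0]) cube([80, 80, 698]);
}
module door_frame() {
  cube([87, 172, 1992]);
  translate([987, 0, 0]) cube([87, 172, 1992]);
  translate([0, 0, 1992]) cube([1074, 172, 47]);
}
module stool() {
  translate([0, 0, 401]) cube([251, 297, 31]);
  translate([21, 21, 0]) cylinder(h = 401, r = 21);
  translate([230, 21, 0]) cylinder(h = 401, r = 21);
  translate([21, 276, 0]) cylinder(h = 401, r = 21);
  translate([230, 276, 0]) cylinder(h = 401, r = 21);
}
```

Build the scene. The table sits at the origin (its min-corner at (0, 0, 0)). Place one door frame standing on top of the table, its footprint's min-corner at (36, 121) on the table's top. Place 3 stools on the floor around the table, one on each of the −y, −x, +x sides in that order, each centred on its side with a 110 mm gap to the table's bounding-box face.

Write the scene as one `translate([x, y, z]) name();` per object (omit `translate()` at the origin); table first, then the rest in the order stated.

table();
translate([36, 121, 741]) door_frame();
translate([467, -407, 0]) stool();
translate([-361, 219, 0]) stool();
translate([1295, 219, 0]) stool();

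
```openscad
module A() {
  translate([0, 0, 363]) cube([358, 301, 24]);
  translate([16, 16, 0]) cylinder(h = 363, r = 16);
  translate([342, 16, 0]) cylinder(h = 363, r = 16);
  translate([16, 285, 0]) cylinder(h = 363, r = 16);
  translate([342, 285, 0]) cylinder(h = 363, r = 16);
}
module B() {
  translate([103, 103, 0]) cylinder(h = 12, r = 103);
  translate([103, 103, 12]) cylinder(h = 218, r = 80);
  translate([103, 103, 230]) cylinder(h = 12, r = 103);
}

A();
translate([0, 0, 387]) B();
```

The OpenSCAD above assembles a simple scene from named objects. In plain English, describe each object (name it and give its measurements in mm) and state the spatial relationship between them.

A is a simple wooden stool: a rectangular seat 358 mm (x) by 301 mm (y), 24 mm thick, top face at z = 387 mm, on four round legs, each 32 mm in diameter. The legs rest on z = 0, each leg's axis is inset half a diameter from the nearest pair of seat edges (so the leg's bounding box is flush with the corner).

B is a spool: two coaxial disc flanges of radius 103 mm and thickness 12 mm, joined by a core cylinder of radius 80 mm and height 218 mm. The lower flange rests on z = 0 and the three cylinders share a vertical axis.

The spool is on top of the stool.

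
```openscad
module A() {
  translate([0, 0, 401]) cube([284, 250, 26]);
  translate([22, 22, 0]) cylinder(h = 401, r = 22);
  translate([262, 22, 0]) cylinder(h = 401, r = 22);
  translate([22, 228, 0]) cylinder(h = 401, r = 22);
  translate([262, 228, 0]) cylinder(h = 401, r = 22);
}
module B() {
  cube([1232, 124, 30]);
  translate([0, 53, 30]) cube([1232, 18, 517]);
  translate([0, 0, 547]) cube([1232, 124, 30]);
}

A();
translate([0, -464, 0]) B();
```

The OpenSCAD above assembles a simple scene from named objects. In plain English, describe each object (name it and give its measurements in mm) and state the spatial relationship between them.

A is a four-legged stool. The seat is 284×250 mm, 26 mm thick, top at z = 427 mm. It stands on four round legs, each 44 mm in diameter, from z = 0 to the seat underside, each leg's axis is inset half a diameter from the nearest pair of seat edges (so the leg's bounding box is flush with the corner).

B is an I-beam lying along x, 1232 mm long. Overall section height 577 mm. Two flanges 124 mm wide (y) and 30 mm thick, one on the floor and one at the top; a web 18 mm thick runs between them, centred on the flange width.

The I-beam is on the floor beside the stool on its −y side.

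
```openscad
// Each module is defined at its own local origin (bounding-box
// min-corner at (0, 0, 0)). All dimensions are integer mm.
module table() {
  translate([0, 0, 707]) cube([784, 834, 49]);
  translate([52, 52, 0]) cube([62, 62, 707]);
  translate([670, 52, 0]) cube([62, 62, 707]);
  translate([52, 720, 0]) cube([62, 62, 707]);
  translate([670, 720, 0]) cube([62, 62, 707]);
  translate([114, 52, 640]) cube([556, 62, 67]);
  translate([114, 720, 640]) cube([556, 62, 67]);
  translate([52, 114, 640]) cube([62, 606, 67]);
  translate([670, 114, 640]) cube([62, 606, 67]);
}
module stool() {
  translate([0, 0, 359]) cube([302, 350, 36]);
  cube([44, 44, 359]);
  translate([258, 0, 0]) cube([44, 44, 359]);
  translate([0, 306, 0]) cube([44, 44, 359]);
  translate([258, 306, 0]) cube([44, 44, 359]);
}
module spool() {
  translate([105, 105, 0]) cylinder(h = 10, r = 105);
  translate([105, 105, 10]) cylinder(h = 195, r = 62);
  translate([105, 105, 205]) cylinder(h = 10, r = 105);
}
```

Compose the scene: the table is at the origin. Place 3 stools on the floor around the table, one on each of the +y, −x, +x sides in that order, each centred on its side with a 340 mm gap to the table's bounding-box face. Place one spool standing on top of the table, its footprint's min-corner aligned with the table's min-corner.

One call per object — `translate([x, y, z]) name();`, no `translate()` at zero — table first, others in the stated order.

table();
translate([241, 1174, 0]) stool();
translate([-642, 242, 0]) stool();
translate([1124, 242, 0]) stool();
translate([0, 0, 756]) spool();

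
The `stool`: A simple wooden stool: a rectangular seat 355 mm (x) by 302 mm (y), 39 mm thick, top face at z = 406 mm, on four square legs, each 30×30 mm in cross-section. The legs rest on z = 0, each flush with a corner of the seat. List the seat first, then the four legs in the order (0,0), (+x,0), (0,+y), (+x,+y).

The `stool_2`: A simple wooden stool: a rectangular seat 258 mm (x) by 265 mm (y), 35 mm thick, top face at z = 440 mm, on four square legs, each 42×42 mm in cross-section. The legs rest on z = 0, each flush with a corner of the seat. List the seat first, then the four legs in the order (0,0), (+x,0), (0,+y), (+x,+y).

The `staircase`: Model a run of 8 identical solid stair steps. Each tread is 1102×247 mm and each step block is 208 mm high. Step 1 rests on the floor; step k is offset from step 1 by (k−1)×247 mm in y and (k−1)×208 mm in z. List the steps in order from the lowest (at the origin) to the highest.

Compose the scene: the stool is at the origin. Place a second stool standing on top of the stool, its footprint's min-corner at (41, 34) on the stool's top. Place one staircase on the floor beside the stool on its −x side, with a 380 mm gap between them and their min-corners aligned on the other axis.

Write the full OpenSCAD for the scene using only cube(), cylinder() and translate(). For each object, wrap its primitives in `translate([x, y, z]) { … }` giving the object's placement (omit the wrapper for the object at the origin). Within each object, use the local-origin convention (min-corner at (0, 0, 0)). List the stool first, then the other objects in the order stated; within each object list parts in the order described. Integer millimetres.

translate([0, 0, 367]) cube([355, 302, 39]);
cube([30, 30, 367]);
translate([325, 0, 0]) cube([30, 30, 367]);
translate([0, 272, 0]) cube([30, 30, 367]);
translate([325, 272, 0]) cube([30, 30, 367]);
translate([41, 34, 406]) {
  translate([0, 0, 405]) cube([258, 265, 35]);
  cube([42, 42, 405]);
  translate([216, 0, 0]) cube([42, 42, 405]);
  translate([0, 223, 0]) cube([42, 42, 405]);
  translate([216, 223, 0]) cube([42, 42, 405]);
}
translate([-1482, 0, 0]) {
  cube([1102, 247, 208]);
  translate([0, 247, 208]) cube([1102, 247, 208]);
  translate([0, 494, 416]) cube([1102, 247, 208]);
  translate([0, 741, 624]) cube([1102, 247, 208]);
  translate([0, 988, 832]) cube([1102, 247, 208]);
  translate([0, 1235, 1040]) cube([1102, 247, 208]);
  translate([0, 1482, 1248]) cube([1102, 247, 208]);
  translate([0, 1729, 1456]) cube([1102, 247, 208]);
}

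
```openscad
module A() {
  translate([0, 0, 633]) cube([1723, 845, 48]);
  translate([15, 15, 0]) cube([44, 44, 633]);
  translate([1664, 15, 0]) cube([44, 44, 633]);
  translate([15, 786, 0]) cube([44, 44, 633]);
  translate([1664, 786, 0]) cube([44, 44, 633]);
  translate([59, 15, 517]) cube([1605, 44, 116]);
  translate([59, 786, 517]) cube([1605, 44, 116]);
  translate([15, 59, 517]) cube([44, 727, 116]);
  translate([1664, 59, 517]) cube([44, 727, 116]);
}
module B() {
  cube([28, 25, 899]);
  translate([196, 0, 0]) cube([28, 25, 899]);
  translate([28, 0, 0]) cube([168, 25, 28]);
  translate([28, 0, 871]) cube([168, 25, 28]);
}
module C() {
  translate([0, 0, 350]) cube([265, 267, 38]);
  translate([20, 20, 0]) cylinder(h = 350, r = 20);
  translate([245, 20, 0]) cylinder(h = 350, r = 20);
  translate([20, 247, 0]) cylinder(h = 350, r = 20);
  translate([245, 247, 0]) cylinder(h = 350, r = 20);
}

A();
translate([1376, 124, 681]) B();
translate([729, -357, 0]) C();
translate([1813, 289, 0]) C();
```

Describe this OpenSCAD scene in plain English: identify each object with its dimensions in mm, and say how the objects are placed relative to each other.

A is a rectangular dining table. The top is 1723×845×48 mm with its upper surface at z = 681 mm. It stands on four 44×44 mm square legs, each inset 15 mm from the nearest pair of top edges, running from the floor to the underside of the top. Four apron rails, 44 mm thick and 116 mm tall, run between adjacent legs with their top edges flush with the underside of the top and their outer faces flush with the legs' outer faces.

B is a rectangular picture frame lying in the x–z plane (depth along y). The opening is 168 mm wide (x) by 843 mm tall (z), surrounded by a border 28 mm wide on all four sides. The frame is 25 mm deep and is made of two full-height vertical stiles with two horizontal rails fitted between them.

C is a four-legged stool. The seat is 265×267 mm, 38 mm thick, top at z = 388 mm. It stands on four round legs, each 40 mm in diameter, from z = 0 to the seat underside, each leg's axis is inset half a diameter from the nearest pair of seat edges (so the leg's bounding box is flush with the corner).

The picture frame is on top of the table. Two stools sit around the table at the −y, +x sides.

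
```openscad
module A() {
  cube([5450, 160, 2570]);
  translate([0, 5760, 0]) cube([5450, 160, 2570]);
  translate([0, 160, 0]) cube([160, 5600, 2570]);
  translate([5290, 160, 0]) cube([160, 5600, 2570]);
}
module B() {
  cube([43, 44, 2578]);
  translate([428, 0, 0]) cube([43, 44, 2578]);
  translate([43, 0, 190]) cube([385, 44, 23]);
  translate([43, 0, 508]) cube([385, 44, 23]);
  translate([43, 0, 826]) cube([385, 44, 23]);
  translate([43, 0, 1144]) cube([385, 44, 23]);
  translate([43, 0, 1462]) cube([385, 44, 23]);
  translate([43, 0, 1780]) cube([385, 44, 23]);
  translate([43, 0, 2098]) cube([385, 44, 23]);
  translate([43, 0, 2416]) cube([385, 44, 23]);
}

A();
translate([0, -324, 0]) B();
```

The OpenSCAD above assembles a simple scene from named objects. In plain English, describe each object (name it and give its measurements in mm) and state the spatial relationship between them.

A is the wall frame of a small rectangular building: four walls, each 2570 mm tall and 160 mm thick, enclosing a footprint 5450 mm (x) by 5920 mm (y) outside-to-outside, with no floor or roof. The front and back walls (the −y and +y sides) span the full width; the two side walls fit between them.

B is a wooden ladder with two side rails of 43×44 mm section and 2578 mm height, set 471 mm apart overall. Between them run 8 rectangular rungs (44 mm deep, 23 mm thick), front faces flush with the rails' −y face. The bottom of the first rung is 190 mm above the floor and each subsequent rung is 318 mm higher than the one below.

The ladder is on the floor beside the house frame on its −y side.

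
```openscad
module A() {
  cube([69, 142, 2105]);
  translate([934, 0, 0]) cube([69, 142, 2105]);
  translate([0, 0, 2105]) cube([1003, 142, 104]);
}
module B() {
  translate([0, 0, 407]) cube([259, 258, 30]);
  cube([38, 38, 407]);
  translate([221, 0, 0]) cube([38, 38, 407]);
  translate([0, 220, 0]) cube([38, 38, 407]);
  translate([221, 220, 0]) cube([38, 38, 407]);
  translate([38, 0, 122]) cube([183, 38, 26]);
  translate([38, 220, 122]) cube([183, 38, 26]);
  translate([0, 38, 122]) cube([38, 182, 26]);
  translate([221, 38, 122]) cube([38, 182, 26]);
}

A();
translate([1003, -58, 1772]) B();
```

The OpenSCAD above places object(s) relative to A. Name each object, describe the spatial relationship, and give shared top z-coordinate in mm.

Both tops at z = 2209 mm.

A is a door frame. B is a stool. The stool is beside the door frame with their tops flush at z = 2209. The shared top z-coordinate is 2209 mm.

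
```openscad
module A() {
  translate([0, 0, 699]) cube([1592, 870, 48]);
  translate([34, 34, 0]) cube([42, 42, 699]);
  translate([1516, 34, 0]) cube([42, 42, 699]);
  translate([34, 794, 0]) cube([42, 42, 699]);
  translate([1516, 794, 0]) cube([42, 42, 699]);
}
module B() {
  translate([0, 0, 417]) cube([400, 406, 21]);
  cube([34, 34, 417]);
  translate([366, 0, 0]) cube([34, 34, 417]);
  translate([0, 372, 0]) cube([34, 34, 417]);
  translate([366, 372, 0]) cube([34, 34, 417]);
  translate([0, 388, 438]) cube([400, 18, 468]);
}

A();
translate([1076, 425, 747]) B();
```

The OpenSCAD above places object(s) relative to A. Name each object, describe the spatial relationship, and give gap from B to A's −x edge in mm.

The chair's min-x is at 1076; the table's min-x is 0; gap = 1076 mm.

A is a table. B is a chair. The chair is on top of the table. The gap from the chair to the table's −x edge is 1076 mm.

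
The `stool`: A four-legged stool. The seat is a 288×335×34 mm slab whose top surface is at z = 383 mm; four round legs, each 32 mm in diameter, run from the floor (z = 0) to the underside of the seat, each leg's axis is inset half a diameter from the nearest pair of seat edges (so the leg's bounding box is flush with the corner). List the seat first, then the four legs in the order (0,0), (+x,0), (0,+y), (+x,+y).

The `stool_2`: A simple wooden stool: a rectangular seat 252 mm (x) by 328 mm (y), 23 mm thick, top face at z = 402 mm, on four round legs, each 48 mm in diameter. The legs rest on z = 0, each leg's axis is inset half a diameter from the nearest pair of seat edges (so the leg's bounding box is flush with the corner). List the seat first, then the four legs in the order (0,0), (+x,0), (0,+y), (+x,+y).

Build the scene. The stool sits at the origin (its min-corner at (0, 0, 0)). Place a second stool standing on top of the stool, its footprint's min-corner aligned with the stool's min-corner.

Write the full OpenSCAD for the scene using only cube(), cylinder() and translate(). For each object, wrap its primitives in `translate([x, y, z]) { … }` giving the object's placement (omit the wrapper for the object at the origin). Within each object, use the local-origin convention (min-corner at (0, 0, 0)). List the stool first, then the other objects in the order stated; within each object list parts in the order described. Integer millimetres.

translate([0, 0, 349]) cube([288, 335, 34]);
translate([16, 16, 0]) cylinder(h = 349, r = 16);
translate([272, 16, 0]) cylinder(h = 349, r = 16);
translate([16, 319, 0]) cylinder(h = 349, r = 16);
translate([272, 319, 0]) cylinder(h = 349, r = 16);
translate([0, 0, 383]) {
  translate([0, 0, 379]) cube([252, 328, 23]);
  translate([24, 24, 0]) cylinder(h = 379, r = 24);
  translate([228, 24, 0]) cylinder(h = 379, r = 24);
  translate([24, 304, 0]) cylinder(h = 379, r = 24);
  translate([228, 304, 0]) cylinder(h = 379, r = 24);
}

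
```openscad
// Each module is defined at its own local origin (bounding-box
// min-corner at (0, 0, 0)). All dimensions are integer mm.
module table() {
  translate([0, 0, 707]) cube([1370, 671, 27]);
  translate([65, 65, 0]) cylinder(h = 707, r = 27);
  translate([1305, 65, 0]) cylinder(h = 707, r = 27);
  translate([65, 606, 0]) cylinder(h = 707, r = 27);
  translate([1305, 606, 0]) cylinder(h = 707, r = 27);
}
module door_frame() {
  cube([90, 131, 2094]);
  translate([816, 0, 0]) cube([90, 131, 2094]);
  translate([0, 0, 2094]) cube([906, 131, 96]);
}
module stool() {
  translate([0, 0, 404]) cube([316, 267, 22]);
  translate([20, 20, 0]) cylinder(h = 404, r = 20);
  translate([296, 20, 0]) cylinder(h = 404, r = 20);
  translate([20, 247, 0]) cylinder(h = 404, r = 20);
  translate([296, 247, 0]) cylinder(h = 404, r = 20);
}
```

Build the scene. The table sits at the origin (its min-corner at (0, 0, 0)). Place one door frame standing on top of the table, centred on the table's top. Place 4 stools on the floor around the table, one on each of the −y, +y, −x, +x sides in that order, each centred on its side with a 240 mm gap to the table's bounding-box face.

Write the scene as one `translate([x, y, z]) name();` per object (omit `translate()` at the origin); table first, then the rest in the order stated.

table();
translate([232, 270, 734]) door_frame();
translate([527, -507, 0]) stool();
translate([527, 911, 0]) stool();
translate([-556, 202, 0]) stool();
translate([1610, 202, 0]) stool();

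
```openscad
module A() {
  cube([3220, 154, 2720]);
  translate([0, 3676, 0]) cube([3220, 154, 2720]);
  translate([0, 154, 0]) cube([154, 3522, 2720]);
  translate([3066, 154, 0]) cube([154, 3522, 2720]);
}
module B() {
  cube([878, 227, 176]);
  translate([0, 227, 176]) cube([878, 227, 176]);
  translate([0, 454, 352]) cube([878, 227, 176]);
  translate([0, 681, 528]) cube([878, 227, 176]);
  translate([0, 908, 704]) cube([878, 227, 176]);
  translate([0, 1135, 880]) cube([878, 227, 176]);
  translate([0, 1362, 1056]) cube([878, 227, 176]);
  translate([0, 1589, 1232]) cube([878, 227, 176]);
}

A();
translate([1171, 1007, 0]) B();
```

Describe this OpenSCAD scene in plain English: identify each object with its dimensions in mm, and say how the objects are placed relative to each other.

A is a box-shaped house frame (walls only): outside footprint 3220×3830 mm, wall height 2720 mm, wall thickness 154 mm. The two y-facing walls run the full x-width; the two x-facing walls fit between the inner faces of the y-facing walls.

B is a straight staircase of 8 solid steps. Each step is 878 mm wide (x), 227 mm deep (y, the going) and 176 mm tall (the rise). The first step rests on the floor; each subsequent step sits one going further in +y and one rise higher in +z, directly behind and above the previous step with no overlap.

The staircase sits inside the house frame, centred.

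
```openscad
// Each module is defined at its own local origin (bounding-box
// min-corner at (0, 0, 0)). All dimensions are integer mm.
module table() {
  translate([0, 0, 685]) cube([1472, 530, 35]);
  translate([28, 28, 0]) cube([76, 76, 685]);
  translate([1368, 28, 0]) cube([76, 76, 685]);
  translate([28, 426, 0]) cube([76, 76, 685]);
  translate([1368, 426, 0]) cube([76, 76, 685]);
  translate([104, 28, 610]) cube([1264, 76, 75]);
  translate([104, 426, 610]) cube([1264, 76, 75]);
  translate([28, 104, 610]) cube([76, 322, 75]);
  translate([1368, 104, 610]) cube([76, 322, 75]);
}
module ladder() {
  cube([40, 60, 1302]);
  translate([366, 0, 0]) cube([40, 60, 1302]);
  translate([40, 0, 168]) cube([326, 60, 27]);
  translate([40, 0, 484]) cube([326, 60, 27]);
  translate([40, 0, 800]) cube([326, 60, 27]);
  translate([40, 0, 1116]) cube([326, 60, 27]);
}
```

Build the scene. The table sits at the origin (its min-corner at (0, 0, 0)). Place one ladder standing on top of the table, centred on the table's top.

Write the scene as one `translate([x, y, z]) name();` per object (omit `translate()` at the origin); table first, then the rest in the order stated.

table();
translate([533, 235, 720]) ladder();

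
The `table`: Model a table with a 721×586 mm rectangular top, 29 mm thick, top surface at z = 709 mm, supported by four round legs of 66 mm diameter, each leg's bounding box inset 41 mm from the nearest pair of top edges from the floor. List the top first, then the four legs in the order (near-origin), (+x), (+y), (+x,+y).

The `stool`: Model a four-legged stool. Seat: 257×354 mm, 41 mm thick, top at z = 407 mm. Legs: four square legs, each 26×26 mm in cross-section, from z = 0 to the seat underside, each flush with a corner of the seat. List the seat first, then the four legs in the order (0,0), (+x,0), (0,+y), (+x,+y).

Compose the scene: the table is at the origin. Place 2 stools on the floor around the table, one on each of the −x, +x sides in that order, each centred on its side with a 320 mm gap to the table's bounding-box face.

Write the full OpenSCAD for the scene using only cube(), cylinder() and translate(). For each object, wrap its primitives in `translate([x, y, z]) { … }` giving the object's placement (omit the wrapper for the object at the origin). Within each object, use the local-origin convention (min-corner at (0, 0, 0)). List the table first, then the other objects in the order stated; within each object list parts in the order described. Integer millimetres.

translate([0, 0, 680]) cube([721, 586, 29]);
translate([74, 74, 0]) cylinder(h = 680, r = 33);
translate([647, 74, 0]) cylinder(h = 680, r = 33);
translate([74, 512, 0]) cylinder(h = 680, r = 33);
translate([647, 512, 0]) cylinder(h = 680, r = 33);
translate([-577, 116, 0]) {
  translate([0, 0, 366]) cube([257, 354, 41]);
  cube([26, 26, 366]);
  translate([231, 0, 0]) cube([26, 26, 366]);
  translate([0, 328, 0]) cube([26, 26, 366]);
  translate([231, 328, 0]) cube([26, 26, 366]);
}
translate([1041, 116, 0]) {
  translate([0, 0, 366]) cube([257, 354, 41]);
  cube([26, 26, 366]);
  translate([231, 0, 0]) cube([26, 26, 366]);
  translate([0, 328, 0]) cube([26, 26, 366]);
  translate([231, 328, 0]) cube([26, 26, 366]);
}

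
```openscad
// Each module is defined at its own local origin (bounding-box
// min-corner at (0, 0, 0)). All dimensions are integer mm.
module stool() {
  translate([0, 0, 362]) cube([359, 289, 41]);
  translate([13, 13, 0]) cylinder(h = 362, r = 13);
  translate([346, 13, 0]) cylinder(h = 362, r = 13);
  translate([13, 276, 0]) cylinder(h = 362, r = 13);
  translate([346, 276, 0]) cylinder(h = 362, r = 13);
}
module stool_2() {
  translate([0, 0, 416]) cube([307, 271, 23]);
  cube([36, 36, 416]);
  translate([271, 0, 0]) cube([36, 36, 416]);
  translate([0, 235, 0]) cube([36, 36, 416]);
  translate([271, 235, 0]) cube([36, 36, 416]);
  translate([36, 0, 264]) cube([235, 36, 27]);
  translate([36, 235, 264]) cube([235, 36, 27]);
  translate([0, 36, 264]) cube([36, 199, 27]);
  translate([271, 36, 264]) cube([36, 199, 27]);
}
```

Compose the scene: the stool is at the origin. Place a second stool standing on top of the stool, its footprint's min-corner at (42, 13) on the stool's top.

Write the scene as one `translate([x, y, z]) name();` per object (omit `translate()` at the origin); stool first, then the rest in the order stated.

stool();
translate([42, 13, 403]) stool_2();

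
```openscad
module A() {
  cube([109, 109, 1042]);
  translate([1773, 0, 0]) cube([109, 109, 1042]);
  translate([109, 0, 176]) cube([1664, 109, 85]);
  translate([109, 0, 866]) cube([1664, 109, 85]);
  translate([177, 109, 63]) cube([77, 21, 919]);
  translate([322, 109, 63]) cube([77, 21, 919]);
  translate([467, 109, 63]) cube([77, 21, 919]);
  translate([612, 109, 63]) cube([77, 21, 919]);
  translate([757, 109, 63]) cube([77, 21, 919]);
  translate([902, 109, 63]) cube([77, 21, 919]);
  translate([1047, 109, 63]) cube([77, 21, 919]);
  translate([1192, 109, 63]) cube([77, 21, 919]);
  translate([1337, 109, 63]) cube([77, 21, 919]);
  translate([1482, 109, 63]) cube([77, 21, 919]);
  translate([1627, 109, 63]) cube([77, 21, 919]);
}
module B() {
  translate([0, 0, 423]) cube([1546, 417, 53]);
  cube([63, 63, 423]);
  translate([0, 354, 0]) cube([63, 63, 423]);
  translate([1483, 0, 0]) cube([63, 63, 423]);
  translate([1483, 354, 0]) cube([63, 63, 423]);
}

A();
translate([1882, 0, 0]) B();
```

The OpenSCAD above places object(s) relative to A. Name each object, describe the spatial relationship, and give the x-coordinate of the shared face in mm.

The fence section's +x face and the bench's −x face are both at x = 1882 mm.

A is a fence section. B is a bench. The bench is against the fence section's +x side, with their −y faces flush. The x-coordinate of the shared face is 1882 mm.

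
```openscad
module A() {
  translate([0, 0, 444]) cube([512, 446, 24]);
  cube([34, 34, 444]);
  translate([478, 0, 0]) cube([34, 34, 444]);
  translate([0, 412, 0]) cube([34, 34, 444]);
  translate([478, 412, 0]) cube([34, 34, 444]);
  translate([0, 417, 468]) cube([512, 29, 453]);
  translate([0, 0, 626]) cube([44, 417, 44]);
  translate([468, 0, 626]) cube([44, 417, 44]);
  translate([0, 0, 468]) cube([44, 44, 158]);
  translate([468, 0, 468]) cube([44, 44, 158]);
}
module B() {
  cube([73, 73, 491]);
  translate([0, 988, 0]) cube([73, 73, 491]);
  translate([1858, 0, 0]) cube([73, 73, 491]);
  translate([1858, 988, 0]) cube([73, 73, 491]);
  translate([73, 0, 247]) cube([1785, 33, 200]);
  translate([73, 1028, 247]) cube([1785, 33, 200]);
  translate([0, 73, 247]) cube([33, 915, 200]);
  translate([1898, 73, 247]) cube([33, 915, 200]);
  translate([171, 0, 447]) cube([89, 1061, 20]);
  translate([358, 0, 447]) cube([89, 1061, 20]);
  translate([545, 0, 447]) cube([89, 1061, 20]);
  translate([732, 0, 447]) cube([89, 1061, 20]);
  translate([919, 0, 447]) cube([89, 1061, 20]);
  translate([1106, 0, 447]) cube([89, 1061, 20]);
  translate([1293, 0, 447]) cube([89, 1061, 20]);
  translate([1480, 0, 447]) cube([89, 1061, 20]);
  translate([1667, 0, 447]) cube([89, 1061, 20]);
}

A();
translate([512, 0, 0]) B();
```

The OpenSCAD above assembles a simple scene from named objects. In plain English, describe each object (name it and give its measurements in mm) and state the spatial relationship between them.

A is a chair. The seat is a 512×446×24 mm slab with its top at z = 468 mm, on four 34×34 mm corner legs (flush with the seat edges, standing on z = 0). A flat backrest 29 mm thick, 453 mm tall, spans the full seat width and rises from the seat top along its +y edge, rear face flush with the rear of the seat. Two armrests of 44×44 mm section run along each side from the seat's front edge to the front of the backrest, top faces 202 mm above the seat top and outer faces flush with the seat's x-edges; a 44×44 mm post under the front of each armrest stands on the seat at the front corner.

B is a bed frame 1931 mm long (x) by 1061 mm wide (y). Four 73×73 mm corner posts, 491 mm tall, at the corners of the footprint. Four rails of 33 mm thickness and 200 mm height run between adjacent posts with their undersides at z = 247 mm, their outer faces flush with the outside of the frame (the two x-running rails run between the posts' inner faces; the two y-running rails run between the posts' inner faces). 9 slats, each 89 mm wide (x) and 20 mm thick, lie across the top of the two x-running rails, running the full 1061 mm width of the frame in y; the slats are evenly spaced along x between the inner faces of the end posts with equal gaps (rounded down to the nearest mm) at the −x end and between each pair — any rounding remainder accumulates at the +x end.

The bed frame is against the chair's +x side, with their −y faces flush.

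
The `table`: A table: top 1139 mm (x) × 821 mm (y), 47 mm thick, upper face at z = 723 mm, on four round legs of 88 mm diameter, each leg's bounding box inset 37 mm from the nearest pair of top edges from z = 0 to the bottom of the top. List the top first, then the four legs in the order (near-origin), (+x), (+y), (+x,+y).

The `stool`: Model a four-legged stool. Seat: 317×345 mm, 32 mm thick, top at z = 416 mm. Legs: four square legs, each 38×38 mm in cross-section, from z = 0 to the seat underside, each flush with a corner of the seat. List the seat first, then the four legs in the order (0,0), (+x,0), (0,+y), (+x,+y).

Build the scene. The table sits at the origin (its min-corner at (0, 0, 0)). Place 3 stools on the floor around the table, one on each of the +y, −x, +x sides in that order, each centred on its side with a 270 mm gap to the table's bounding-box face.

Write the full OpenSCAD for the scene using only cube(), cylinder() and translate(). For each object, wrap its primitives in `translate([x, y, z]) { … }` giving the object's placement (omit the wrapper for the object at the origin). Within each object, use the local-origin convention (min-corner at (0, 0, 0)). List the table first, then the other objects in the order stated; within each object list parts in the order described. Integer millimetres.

translate([0, 0, 676]) cube([1139, 821, 47]);
translate([81, 81, 0]) cylinder(h = 676, r = 44);
translate([1058, 81, 0]) cylinder(h = 676, r = 44);
translate([81, 740, 0]) cylinder(h = 676, r = 44);
translate([1058, 740, 0]) cylinder(h = 676, r = 44);
translate([411, 1091, 0]) {
  translate([0, 0, 384]) cube([317, 345, 32]);
  cube([38, 38, 384]);
  translate([279, 0, 0]) cube([38, 38, 384]);
  translate([0, 307, 0]) cube([38, 38, 384]);
  translate([279, 307, 0]) cube([38, 38, 384]);
}
translate([-587, 238, 0]) {
  translate([0, 0, 384]) cube([317, 345, 32]);
  cube([38, 38, 384]);
  translate([279, 0, 0]) cube([38, 38, 384]);
  translate([0, 307, 0]) cube([38, 38, 384]);
  translate([279, 307, 0]) cube([38, 38, 384]);
}
translate([1409, 238, 0]) {
  translate([0, 0, 384]) cube([317, 345, 32]);
  cube([38, 38, 384]);
  translate([279, 0, 0]) cube([38, 38, 384]);
  translate([0, 307, 0]) cube([38, 38, 384]);
  translate([279, 307, 0]) cube([38, 38, 384]);
}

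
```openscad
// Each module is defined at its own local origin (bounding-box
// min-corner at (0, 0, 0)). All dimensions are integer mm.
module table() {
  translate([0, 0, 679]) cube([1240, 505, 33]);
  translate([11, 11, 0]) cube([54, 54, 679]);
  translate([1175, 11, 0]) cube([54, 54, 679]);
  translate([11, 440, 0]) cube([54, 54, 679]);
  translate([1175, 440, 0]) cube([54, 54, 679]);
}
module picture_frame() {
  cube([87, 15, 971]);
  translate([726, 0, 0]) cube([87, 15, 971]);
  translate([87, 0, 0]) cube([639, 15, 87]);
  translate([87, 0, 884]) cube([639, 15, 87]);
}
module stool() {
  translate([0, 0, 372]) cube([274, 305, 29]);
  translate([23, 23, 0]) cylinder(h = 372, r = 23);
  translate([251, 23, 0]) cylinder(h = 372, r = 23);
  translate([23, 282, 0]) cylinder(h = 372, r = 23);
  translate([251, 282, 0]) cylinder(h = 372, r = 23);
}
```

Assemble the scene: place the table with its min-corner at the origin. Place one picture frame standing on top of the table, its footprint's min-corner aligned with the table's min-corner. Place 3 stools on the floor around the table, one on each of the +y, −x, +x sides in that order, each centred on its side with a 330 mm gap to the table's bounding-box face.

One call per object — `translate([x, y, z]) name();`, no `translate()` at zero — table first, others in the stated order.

table();
translate([0, 0, 712]) picture_frame();
translate([483, 835, 0]) stool();
translate([-604, 100, 0]) stool();
translate([1570, 100, 0]) stool();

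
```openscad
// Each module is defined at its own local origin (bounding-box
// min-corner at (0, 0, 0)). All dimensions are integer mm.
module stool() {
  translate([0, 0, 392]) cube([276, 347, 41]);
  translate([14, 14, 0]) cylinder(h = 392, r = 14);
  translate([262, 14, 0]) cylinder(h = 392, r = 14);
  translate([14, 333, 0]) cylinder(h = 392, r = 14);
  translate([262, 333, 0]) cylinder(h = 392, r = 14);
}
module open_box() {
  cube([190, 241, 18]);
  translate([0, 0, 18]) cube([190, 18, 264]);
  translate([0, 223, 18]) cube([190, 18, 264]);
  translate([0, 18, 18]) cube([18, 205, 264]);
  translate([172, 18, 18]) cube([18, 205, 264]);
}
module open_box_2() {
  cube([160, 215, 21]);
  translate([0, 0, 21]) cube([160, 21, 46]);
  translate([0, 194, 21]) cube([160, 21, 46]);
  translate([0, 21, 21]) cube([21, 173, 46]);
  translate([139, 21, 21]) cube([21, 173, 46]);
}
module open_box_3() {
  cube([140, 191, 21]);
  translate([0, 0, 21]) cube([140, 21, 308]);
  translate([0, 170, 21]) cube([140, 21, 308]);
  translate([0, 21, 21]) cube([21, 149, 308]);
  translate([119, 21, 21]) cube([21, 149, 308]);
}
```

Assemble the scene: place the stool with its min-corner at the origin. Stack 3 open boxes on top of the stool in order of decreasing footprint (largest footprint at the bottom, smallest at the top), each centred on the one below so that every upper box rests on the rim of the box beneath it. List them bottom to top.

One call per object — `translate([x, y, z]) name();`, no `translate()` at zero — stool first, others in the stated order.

stool();
translate([43, 53, 433]) open_box();
translate([58, 66, 715]) open_box_2();
translate([68, 78, 782]) open_box_3();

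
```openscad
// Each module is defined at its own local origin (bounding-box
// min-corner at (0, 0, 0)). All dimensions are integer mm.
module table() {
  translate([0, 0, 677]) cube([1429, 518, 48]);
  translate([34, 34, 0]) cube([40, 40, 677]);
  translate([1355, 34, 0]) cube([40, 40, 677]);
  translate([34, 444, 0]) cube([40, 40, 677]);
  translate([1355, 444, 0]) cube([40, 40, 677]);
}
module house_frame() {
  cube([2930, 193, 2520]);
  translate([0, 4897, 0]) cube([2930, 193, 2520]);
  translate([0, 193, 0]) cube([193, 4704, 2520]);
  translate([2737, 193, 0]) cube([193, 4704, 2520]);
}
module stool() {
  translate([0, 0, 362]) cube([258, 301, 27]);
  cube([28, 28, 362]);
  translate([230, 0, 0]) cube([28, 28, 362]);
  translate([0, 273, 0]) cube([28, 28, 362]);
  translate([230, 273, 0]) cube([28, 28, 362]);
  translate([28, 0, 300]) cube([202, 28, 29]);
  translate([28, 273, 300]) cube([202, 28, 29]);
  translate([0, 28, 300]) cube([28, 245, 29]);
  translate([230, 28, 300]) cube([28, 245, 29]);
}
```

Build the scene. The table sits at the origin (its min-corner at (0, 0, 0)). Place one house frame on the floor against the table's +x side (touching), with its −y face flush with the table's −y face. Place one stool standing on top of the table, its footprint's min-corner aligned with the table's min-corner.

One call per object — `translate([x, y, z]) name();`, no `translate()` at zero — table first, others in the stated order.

table();
translate([1429, 0, 0]) house_frame();
translate([0, 0, 725]) stool();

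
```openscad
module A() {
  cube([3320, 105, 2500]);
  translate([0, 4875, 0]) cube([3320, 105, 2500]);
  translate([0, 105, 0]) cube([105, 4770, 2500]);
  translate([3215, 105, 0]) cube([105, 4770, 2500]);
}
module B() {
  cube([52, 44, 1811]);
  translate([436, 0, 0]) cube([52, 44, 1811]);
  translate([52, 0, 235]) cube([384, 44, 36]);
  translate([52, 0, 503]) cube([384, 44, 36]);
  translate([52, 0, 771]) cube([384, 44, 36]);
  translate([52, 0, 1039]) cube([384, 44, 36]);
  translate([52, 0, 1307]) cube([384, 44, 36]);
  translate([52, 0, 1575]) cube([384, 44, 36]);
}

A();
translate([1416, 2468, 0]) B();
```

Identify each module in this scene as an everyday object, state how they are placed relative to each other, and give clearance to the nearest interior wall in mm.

Clearances: x = 1311, y = 2363; minimum 1311 mm.

A is a house frame. B is a ladder. The ladder sits inside the house frame, centred. The clearance to the nearest interior wall is 1311 mm.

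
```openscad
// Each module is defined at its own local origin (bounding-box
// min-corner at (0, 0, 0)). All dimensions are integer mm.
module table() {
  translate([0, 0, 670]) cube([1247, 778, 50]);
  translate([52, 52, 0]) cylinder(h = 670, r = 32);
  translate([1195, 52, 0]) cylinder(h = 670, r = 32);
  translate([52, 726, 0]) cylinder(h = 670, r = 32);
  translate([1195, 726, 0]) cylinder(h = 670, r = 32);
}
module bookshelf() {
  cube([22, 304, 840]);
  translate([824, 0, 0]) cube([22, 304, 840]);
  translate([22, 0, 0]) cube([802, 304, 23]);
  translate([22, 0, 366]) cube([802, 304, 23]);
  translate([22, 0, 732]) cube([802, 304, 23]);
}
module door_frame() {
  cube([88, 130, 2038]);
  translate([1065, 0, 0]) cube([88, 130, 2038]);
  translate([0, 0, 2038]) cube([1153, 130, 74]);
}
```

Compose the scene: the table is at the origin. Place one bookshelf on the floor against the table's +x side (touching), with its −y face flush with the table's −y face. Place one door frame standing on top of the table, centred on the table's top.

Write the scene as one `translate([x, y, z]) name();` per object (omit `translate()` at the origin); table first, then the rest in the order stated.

table();
translate([1247, 0, 0]) bookshelf();
translate([47, 324, 720]) door_frame();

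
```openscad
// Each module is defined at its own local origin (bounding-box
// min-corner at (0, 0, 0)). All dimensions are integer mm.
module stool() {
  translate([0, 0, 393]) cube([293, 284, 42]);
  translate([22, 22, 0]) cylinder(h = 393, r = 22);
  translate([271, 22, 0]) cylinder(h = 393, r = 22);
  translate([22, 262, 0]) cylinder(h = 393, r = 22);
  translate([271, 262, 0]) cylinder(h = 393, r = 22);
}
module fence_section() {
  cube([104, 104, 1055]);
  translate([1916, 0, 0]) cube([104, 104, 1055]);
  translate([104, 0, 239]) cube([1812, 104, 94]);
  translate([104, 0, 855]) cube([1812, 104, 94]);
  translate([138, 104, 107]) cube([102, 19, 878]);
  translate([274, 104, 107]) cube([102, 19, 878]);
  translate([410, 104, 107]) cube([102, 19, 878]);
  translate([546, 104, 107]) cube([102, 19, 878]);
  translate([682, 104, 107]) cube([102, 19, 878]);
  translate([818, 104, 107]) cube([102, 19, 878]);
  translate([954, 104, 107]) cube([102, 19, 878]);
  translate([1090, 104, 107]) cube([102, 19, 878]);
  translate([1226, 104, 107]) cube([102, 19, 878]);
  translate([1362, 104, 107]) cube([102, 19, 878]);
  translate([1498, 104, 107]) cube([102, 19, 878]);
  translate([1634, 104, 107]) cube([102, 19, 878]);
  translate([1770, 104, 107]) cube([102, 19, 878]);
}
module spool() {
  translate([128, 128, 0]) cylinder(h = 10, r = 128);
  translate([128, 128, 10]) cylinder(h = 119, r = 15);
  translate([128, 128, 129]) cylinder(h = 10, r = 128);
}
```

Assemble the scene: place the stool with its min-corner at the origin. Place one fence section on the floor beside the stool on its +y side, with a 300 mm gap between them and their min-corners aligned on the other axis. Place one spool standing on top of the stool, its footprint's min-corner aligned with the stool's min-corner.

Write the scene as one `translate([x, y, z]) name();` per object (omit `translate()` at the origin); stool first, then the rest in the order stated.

stool();
translate([0, 584, 0]) fence_section();
translate([0, 0, 435]) spool();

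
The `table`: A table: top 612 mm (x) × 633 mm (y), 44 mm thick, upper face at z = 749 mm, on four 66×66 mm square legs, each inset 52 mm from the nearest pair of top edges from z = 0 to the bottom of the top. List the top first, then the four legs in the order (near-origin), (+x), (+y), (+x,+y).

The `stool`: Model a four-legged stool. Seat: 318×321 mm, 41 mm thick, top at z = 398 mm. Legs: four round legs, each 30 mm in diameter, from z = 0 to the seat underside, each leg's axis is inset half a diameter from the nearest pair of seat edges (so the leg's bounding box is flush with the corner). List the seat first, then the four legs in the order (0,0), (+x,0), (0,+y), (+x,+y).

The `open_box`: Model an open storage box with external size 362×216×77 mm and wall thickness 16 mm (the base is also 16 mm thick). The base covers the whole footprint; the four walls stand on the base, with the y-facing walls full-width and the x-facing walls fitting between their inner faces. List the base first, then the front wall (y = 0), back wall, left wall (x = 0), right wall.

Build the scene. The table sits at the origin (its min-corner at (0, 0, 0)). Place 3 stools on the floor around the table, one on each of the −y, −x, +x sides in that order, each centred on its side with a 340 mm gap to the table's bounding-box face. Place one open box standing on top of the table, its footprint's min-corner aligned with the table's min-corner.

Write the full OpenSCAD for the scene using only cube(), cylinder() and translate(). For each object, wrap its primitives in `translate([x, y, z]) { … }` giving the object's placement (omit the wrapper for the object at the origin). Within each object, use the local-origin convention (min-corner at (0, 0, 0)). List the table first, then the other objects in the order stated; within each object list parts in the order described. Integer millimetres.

translate([0, 0, 705]) cube([612, 633, 44]);
translate([52, 52, 0]) cube([66, 66, 705]);
translate([494, 52, 0]) cube([66, 66, 705]);
translate([52, 515, 0]) cube([66, 66, 705]);
translate([494, 515, 0]) cube([66, 66, 705]);
translate([147, -661, 0]) {
  translate([0, 0, 357]) cube([318, 321, 41]);
  translate([15, 15, 0]) cylinder(h = 357, r = 15);
  translate([303, 15, 0]) cylinder(h = 357, r = 15);
  translate([15, 306, 0]) cylinder(h = 357, r = 15);
  translate([303, 306, 0]) cylinder(h = 357, r = 15);
}
translate([-658, 156, 0]) {
  translate([0, 0, 357]) cube([318, 321, 41]);
  translate([15, 15, 0]) cylinder(h = 357, r = 15);
  translate([303, 15, 0]) cylinder(h = 357, r = 15);
  translate([15, 306, 0]) cylinder(h = 357, r = 15);
  translate([303, 306, 0]) cylinder(h = 357, r = 15);
}
translate([952, 156, 0]) {
  translate([0, 0, 357]) cube([318, 321, 41]);
  translate([15, 15, 0]) cylinder(h = 357, r = 15);
  translate([303, 15, 0]) cylinder(h = 357, r = 15);
  translate([15, 306, 0]) cylinder(h = 357, r = 15);
  translate([303, 306, 0]) cylinder(h = 357, r = 15);
}
translate([0, 0, 749]) {
  cube([362, 216, 16]);
  translate([0, 0, 16]) cube([362, 16, 61]);
  translate([0, 200, 16]) cube([362, 16, 61]);
  translate([0, 16, 16]) cube([16, 184, 61]);
  translate([346, 16, 16]) cube([16, 184, 61]);
}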